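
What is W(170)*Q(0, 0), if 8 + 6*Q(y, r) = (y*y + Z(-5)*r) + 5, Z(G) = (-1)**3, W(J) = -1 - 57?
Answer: 29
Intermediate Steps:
W(J) = -58
Z(G) = -1
Q(y, r) = -1/2 - r/6 + y**2/6 (Q(y, r) = -4/3 + ((y*y - r) + 5)/6 = -4/3 + ((y**2 - r) + 5)/6 = -4/3 + (5 + y**2 - r)/6 = -4/3 + (5/6 - r/6 + y**2/6) = -1/2 - r/6 + y**2/6)
W(170)*Q(0, 0) = -58*(-1/2 - 1/6*0 + (1/6)*0**2) = -58*(-1/2 + 0 + (1/6)*0) = -58*(-1/2 + 0 + 0) = -58*(-1/2) = 29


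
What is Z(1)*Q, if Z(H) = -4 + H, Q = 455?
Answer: -1365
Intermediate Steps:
Z(1)*Q = (-4 + 1)*455 = -3*455 = -1365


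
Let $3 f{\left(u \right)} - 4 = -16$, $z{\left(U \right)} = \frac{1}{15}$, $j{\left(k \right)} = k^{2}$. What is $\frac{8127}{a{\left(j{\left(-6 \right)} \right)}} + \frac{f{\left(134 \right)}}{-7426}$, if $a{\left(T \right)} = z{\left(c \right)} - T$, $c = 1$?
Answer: $- \frac{64661741}{285901} \approx -226.17$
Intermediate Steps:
$z{\left(U \right)} = \frac{1}{15}$
$a{\left(T \right)} = \frac{1}{15} - T$
$f{\left(u \right)} = -4$ ($f{\left(u \right)} = \frac{4}{3} + \frac{1}{3} \left(-16\right) = \frac{4}{3} - \frac{16}{3} = -4$)
$\frac{8127}{a{\left(j{\left(-6 \right)} \right)}} + \frac{f{\left(134 \right)}}{-7426} = \frac{8127}{\frac{1}{15} - \left(-6\right)^{2}} - \frac{4}{-7426} = \frac{8127}{\frac{1}{15} - 36} - - \frac{2}{3713} = \frac{8127}{\frac{1}{15} - 36} + \frac{2}{3713} = \frac{8127}{- \frac{539}{15}} + \frac{2}{3713} = 8127 \left(- \frac{15}{539}\right) + \frac{2}{3713} = - \frac{17415}{77} + \frac{2}{3713} = - \frac{64661741}{285901}$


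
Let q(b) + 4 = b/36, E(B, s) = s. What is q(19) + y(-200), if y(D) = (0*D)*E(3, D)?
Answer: -125/36 ≈ -3.4722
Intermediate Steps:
q(b) = -4 + b/36
y(D) = 0 (y(D) = (0*D)*D = 0*D = 0)
q(19) + y(-200) = (-4 + (1/36)*19) + 0 = (-4 + 19/36) + 0 = -125/36 + 0 = -125/36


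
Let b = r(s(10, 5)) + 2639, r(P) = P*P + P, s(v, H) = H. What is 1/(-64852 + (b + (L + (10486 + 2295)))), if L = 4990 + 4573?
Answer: -1/39839 ≈ -2.5101e-5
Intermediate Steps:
L = 9563
r(P) = P + P² (r(P) = P² + P = P + P²)
b = 2669 (b = 5*(1 + 5) + 2639 = 5*6 + 2639 = 30 + 2639 = 2669)
1/(-64852 + (b + (L + (10486 + 2295)))) = 1/(-64852 + (2669 + (9563 + (10486 + 2295)))) = 1/(-64852 + (2669 + (9563 + 12781))) = 1/(-64852 + (2669 + 22344)) = 1/(-64852 + 25013) = 1/(-39839) = -1/39839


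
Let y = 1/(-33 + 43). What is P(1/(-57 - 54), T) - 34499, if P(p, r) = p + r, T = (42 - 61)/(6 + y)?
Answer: -233613880/6771 ≈ -34502.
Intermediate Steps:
y = ⅒ (y = 1/10 = ⅒ ≈ 0.10000)
T = -190/61 (T = (42 - 61)/(6 + ⅒) = -19/61/10 = -19*10/61 = -190/61 ≈ -3.1148)
P(1/(-57 - 54), T) - 34499 = (1/(-57 - 54) - 190/61) - 34499 = (1/(-111) - 190/61) - 34499 = (-1/111 - 190/61) - 34499 = -21151/6771 - 34499 = -233613880/6771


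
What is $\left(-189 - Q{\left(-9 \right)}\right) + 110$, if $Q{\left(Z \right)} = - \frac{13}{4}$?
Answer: $- \frac{303}{4} \approx -75.75$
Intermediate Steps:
$Q{\left(Z \right)} = - \frac{13}{4}$ ($Q{\left(Z \right)} = \left(-13\right) \frac{1}{4} = - \frac{13}{4}$)
$\left(-189 - Q{\left(-9 \right)}\right) + 110 = \left(-189 - - \frac{13}{4}\right) + 110 = \left(-189 + \frac{13}{4}\right) + 110 = - \frac{743}{4} + 110 = - \frac{303}{4}$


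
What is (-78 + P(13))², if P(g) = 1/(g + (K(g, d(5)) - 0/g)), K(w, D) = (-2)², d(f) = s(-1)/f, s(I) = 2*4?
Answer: 1755625/289 ≈ 6074.8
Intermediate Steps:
s(I) = 8
d(f) = 8/f
K(w, D) = 4
P(g) = 1/(4 + g) (P(g) = 1/(g + (4 - 0/g)) = 1/(g + (4 - 1*0)) = 1/(g + (4 + 0)) = 1/(g + 4) = 1/(4 + g))
(-78 + P(13))² = (-78 + 1/(4 + 13))² = (-78 + 1/17)² = (-1325/17)² = 1755625/289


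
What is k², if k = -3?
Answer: 9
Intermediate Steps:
k² = (-3)² = 9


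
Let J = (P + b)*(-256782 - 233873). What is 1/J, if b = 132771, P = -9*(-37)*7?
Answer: -1/66288471810 ≈ -1.5086e-11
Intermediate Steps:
P = 2331 (P = 333*7 = 2331)
J = -66288471810 (J = (2331 + 132771)*(-256782 - 233873) = 135102*(-490655) = -66288471810)
1/J = 1/(-66288471810) = -1/66288471810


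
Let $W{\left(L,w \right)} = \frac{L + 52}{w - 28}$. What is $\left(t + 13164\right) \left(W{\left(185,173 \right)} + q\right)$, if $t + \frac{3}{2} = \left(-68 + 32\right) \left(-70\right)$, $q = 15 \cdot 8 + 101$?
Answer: $\frac{101252493}{29} \approx 3.4915 \cdot 10^{6}$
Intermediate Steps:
$W{\left(L,w \right)} = \frac{52 + L}{-28 + w}$
$q = 221$ ($q = 120 + 101 = 221$)
$t = \frac{5037}{2}$ ($t = - \frac{3}{2} + \left(-68 + 32\right) \left(-70\right) = - \frac{3}{2} - -2520 = - \frac{3}{2} + 2520 = \frac{5037}{2} \approx 2518.5$)
$\left(t + 13164\right) \left(W{\left(185,173 \right)} + q\right) = \left(\frac{5037}{2} + 13164\right) \left(\frac{52 + 185}{-28 + 173} + 221\right) = \frac{31365 \left(\frac{1}{145} \cdot 237 + 221\right)}{2} = \frac{31365 \left(\frac{237}{145} + 221\right)}{2} = \frac{31365}{2} \cdot \frac{32282}{145} = \frac{101252493}{29}$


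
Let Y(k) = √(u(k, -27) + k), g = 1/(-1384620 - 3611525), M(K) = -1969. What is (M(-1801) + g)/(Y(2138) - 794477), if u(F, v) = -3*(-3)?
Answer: 3907797796049181/1576767627595586195 + 4918704753*√2147/1576767627595586195 ≈ 0.0024785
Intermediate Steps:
g = -1/4996145 (g = 1/(-4996145) = -1/4996145 ≈ -2.0015e-7)
u(F, v) = 9
Y(k) = √(9 + k)
(M(-1801) + g)/(Y(2138) - 794477) = (-1969 - 1/4996145)/(√(9 + 2138) - 794477) = -9837409506/(4996145*(√2147 - 794477)) = -9837409506/(4996145*(-794477 + √2147))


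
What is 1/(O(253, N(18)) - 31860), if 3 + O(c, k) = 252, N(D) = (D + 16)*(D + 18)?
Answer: -1/31611 ≈ -3.1635e-5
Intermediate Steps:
N(D) = (16 + D)*(18 + D)
O(c, k) = 249 (O(c, k) = -3 + 252 = 249)
1/(O(253, N(18)) - 31860) = 1/(249 - 31860) = 1/(-31611) = -1/31611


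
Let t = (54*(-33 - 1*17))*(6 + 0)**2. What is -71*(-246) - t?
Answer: 114666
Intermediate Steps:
t = -97200 (t = (54*(-33 - 17))*6**2 = (54*(-50))*36 = -2700*36 = -97200)
-71*(-246) - t = -71*(-246) - 1*(-97200) = 17466 + 97200 = 114666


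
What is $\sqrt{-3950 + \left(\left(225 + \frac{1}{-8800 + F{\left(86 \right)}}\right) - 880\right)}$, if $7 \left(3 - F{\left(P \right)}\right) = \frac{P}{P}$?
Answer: $\frac{i \sqrt{4365651088265}}{30790} \approx 67.86 i$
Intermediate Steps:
$F{\left(P \right)} = \frac{20}{7}$ ($F{\left(P \right)} = 3 - \frac{P \frac{1}{P}}{7} = 3 - \frac{1}{7} = \frac{20}{7}$)
$\sqrt{-3950 + \left(\left(225 + \frac{1}{-8800 + F{\left(86 \right)}}\right) - 880\right)} = \sqrt{-3950 - \left(655 - \frac{1}{-8800 + \frac{20}{7}}\right)} = \sqrt{-3950 - \left(655 + \frac{7}{61580}\right)} = \sqrt{-3950 + \left(\left(225 - \frac{7}{61580}\right) - 880\right)} = \sqrt{-3950 + \left(\frac{13855493}{61580} - 880\right)} = \sqrt{-3950 - \frac{40334907}{61580}} = \sqrt{- \frac{283575907}{61580}} = \frac{i \sqrt{4365651088265}}{30790}$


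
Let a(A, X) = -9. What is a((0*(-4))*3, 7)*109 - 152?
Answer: -1133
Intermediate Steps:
a((0*(-4))*3, 7)*109 - 152 = -9*109 - 152 = -981 - 152 = -1133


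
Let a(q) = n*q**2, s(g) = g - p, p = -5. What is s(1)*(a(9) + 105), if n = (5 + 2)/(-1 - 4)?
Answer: -252/5 ≈ -50.400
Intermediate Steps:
n = -7/5 (n = 7/(-5) = 7*(-1/5) = -7/5 ≈ -1.4000)
s(g) = 5 + g (s(g) = g - 1*(-5) = g + 5 = 5 + g)
a(q) = -7*q**2/5
s(1)*(a(9) + 105) = (5 + 1)*(-7/5*9**2 + 105) = 6*(-7/5*81 + 105) = 6*(-567/5 + 105) = 6*(-42/5) = -252/5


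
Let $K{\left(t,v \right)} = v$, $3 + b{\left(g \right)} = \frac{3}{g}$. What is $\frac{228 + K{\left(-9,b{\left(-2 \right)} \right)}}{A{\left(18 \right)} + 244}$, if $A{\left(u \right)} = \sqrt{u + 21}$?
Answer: $\frac{54534}{59497} - \frac{447 \sqrt{39}}{118994} \approx 0.89312$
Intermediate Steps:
$A{\left(u \right)} = \sqrt{21 + u}$
$b{\left(g \right)} = -3 + \frac{3}{g}$
$\frac{228 + K{\left(-9,b{\left(-2 \right)} \right)}}{A{\left(18 \right)} + 244} = \frac{228 - \left(3 - \frac{3}{-2}\right)}{\sqrt{21 + 18} + 244} = \frac{228 + \left(-3 + 3 \left(- \frac{1}{2}\right)\right)}{\sqrt{39} + 244} = \frac{228 - \frac{9}{2}}{244 + \sqrt{39}} = \frac{447}{2 \left(244 + \sqrt{39}\right)}$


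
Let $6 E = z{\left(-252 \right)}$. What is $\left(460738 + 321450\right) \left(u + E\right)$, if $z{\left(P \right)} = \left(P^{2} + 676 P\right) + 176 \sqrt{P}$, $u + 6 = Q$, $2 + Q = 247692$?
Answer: $179806248688 + 137665088 i \sqrt{7} \approx 1.7981 \cdot 10^{11} + 3.6423 \cdot 10^{8} i$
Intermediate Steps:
$Q = 247690$ ($Q = -2 + 247692 = 247690$)
$u = 247684$ ($u = -6 + 247690 = 247684$)
$z{\left(P \right)} = P^{2} + 176 \sqrt{P} + 676 P$
$E = -17808 + 176 i \sqrt{7}$ ($E = \frac{\left(-252\right)^{2} + 176 \sqrt{-252} + 676 \left(-252\right)}{6} = \frac{63504 + 176 \cdot 6 i \sqrt{7} - 170352}{6} = \frac{63504 + 1056 i \sqrt{7} - 170352}{6} = \frac{-106848 + 1056 i \sqrt{7}}{6} = -17808 + 176 i \sqrt{7} \approx -17808.0 + 465.65 i$)
$\left(460738 + 321450\right) \left(u + E\right) = \left(460738 + 321450\right) \left(247684 - \left(17808 - 176 i \sqrt{7}\right)\right) = 782188 \left(229876 + 176 i \sqrt{7}\right) = 179806248688 + 137665088 i \sqrt{7}$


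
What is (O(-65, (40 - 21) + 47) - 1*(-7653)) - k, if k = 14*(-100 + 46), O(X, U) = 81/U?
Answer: 185025/22 ≈ 8410.2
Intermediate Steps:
k = -756 (k = 14*(-54) = -756)
(O(-65, (40 - 21) + 47) - 1*(-7653)) - k = (81/((40 - 21) + 47) - 1*(-7653)) - 1*(-756) = (81/(19 + 47) + 7653) + 756 = (81/66 + 7653) + 756 = (81*(1/66) + 7653) + 756 = (27/22 + 7653) + 756 = 168393/22 + 756 = 185025/22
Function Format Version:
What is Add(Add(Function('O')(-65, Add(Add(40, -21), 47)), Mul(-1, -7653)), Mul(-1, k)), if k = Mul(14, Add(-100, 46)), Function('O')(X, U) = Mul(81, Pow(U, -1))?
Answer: Rational(185025, 22) ≈ 8410.2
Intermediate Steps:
k = -756 (k = Mul(14, -54) = -756)
Add(Add(Function('O')(-65, Add(Add(40, -21), 47)), Mul(-1, -7653)), Mul(-1, k)) = Add(Add(Mul(81, Pow(Add(Add(40, -21), 47), -1)), Mul(-1, -7653)), Mul(-1, -756)) = Add(Add(Mul(81, Pow(Add(19, 47), -1)), 7653), 756) = Add(Add(Mul(81, Pow(66, -1)), 7653), 756) = Add(Add(Mul(81, Rational(1, 66)), 7653), 756) = Add(Add(Rational(27, 22), 7653), 756) = Add(Rational(168393, 22), 756) = Rational(185025, 22)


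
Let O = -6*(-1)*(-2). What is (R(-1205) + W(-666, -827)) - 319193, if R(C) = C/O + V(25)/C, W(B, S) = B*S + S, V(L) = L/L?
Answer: 3338270533/14460 ≈ 2.3086e+5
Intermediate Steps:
V(L) = 1
W(B, S) = S + B*S
O = -12 (O = 6*(-2) = -12)
R(C) = 1/C - C/12 (R(C) = C/(-12) + 1/C = C*(-1/12) + 1/C = -C/12 + 1/C = 1/C - C/12)
(R(-1205) + W(-666, -827)) - 319193 = ((1/(-1205) - 1/12*(-1205)) - 827*(1 - 666)) - 319193 = ((-1/1205 + 1205/12) - 827*(-665)) - 319193 = (1452013/14460 + 549955) - 319193 = 7953801313/14460 - 319193 = 3338270533/14460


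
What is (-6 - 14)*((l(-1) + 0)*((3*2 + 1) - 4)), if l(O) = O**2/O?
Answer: 60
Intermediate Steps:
l(O) = O
(-6 - 14)*((l(-1) + 0)*((3*2 + 1) - 4)) = (-6 - 14)*((-1 + 0)*((3*2 + 1) - 4)) = -(-20)*((6 + 1) - 4) = -(-20)*(7 - 4) = -(-20)*3 = -20*(-3) = 60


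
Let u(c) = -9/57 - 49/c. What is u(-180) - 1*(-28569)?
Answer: 97706371/3420 ≈ 28569.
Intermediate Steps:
u(c) = -3/19 - 49/c (u(c) = -9*1/57 - 49/c = -3/19 - 49/c)
u(-180) - 1*(-28569) = (-3/19 - 49/(-180)) - 1*(-28569) = (-3/19 - 49*(-1/180)) + 28569 = (-3/19 + 49/180) + 28569 = 391/3420 + 28569 = 97706371/3420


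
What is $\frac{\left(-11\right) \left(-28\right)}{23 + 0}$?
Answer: $\frac{308}{23} \approx 13.391$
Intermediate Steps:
$\frac{\left(-11\right) \left(-28\right)}{23 + 0} = \frac{308}{23}$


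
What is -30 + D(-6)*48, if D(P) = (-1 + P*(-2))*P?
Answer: -3198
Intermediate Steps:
D(P) = P*(-1 - 2*P) (D(P) = (-1 - 2*P)*P = P*(-1 - 2*P))
-30 + D(-6)*48 = -30 - 1*(-6)*(1 + 2*(-6))*48 = -30 - 1*(-6)*(1 - 12)*48 = -30 - 1*(-6)*(-11)*48 = -30 - 66*48 = -30 - 3168 = -3198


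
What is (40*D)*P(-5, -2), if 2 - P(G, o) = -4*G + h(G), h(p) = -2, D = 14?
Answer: -8960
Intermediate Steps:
P(G, o) = 4 + 4*G (P(G, o) = 2 - (-4*G - 2) = 2 - (-2 - 4*G) = 2 + (2 + 4*G) = 4 + 4*G)
(40*D)*P(-5, -2) = (40*14)*(4 + 4*(-5)) = 560*(4 - 20) = 560*(-16) = -8960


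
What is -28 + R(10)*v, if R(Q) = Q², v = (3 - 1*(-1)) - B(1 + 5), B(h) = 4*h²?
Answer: -14028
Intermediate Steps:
v = -140 (v = (3 - 1*(-1)) - 4*(1 + 5)² = (3 + 1) - 4*6² = 4 - 4*36 = 4 - 1*144 = 4 - 144 = -140)
-28 + R(10)*v = -28 + 10²*(-140) = -28 + 100*(-140) = -28 - 14000 = -14028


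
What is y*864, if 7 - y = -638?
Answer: 557280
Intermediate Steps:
y = 645 (y = 7 - 1*(-638) = 7 + 638 = 645)
y*864 = 645*864 = 557280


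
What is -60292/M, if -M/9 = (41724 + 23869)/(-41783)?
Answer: -2519180636/590337 ≈ -4267.4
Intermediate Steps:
M = 590337/41783 (M = -9*(41724 + 23869)/(-41783) = -590337*(-1)/41783 = -9*(-65593/41783) = 590337/41783 ≈ 14.129)
-60292/M = -60292/590337/41783 = -60292*41783/590337 = -2519180636/590337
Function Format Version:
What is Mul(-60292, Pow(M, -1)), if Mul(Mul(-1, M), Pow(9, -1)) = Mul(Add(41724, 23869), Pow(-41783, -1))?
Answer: Rational(-2519180636, 590337) ≈ -4267.4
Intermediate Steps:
M = Rational(590337, 41783) (M = Mul(-9, Mul(Add(41724, 23869), Pow(-41783, -1))) = Mul(-9, Mul(65593, Rational(-1, 41783))) = Mul(-9, Rational(-65593, 41783)) = Rational(590337, 41783) ≈ 14.129)
Mul(-60292, Pow(M, -1)) = Mul(-60292, Pow(Rational(590337, 41783), -1)) = Mul(-60292, Rational(41783, 590337)) = Rational(-2519180636, 590337)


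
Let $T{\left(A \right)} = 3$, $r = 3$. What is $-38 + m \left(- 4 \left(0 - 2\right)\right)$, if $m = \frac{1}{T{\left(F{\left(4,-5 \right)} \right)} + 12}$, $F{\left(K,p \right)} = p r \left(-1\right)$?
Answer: $- \frac{562}{15} \approx -37.467$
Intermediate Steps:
$F{\left(K,p \right)} = - 3 p$ ($F{\left(K,p \right)} = p 3 \left(-1\right) = 3 p \left(-1\right) = - 3 p$)
$m = \frac{1}{15}$ ($m = \frac{1}{3 + 12} = \frac{1}{15} \approx 0.066667$)
$-38 + m \left(- 4 \left(0 - 2\right)\right) = -38 + \frac{\left(-4\right) \left(0 - 2\right)}{15} = -38 + \frac{\left(-4\right) \left(-2\right)}{15} = -38 + \frac{1}{15} \cdot 8 = -38 + \frac{8}{15} = - \frac{562}{15}$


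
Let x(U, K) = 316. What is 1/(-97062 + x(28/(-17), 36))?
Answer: -1/96746 ≈ -1.0336e-5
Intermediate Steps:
1/(-97062 + x(28/(-17), 36)) = 1/(-97062 + 316) = 1/(-96746) = -1/96746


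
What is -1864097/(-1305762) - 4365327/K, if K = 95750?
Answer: -1380397706606/31256677875 ≈ -44.163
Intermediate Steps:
-1864097/(-1305762) - 4365327/K = -1864097/(-1305762) - 4365327/95750 = -1864097*(-1/1305762) - 4365327*1/95750 = 1864097/1305762 - 4365327/95750 = -1380397706606/31256677875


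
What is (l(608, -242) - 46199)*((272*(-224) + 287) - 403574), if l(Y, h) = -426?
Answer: 21644024375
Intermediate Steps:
(l(608, -242) - 46199)*((272*(-224) + 287) - 403574) = (-426 - 46199)*((272*(-224) + 287) - 403574) = -46625*((-60928 + 287) - 403574) = -46625*(-60641 - 403574) = -46625*(-464215) = 21644024375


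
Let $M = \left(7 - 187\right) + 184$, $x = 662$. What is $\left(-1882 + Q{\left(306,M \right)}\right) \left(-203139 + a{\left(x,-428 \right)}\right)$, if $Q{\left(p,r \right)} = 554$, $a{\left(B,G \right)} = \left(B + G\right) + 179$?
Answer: $269220128$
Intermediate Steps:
$a{\left(B,G \right)} = 179 + B + G$
$M = 4$ ($M = -180 + 184 = 4$)
$\left(-1882 + Q{\left(306,M \right)}\right) \left(-203139 + a{\left(x,-428 \right)}\right) = \left(-1882 + 554\right) \left(-203139 + \left(179 + 662 - 428\right)\right) = - 1328 \left(-203139 + 413\right) = \left(-1328\right) \left(-202726\right) = 269220128$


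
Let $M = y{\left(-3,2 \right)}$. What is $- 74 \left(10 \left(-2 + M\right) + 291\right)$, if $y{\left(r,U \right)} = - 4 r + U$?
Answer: $-30414$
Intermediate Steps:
$y{\left(r,U \right)} = U - 4 r$
$M = 14$ ($M = 2 - -12 = 2 + 12 = 14$)
$- 74 \left(10 \left(-2 + M\right) + 291\right) = - 74 \left(10 \left(-2 + 14\right) + 291\right) = - 74 \left(10 \cdot 12 + 291\right) = - 74 \left(120 + 291\right) = \left(-74\right) 411 = -30414$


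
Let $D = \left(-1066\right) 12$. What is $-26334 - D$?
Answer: $-13542$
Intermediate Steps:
$D = -12792$
$-26334 - D = -26334 - -12792 = -26334 + 12792 = -13542$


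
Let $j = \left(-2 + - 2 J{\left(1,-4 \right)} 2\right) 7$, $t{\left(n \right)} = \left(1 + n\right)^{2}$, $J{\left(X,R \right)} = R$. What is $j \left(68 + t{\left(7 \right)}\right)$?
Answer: $12936$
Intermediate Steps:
$j = 98$ ($j = \left(-2 + \left(-2\right) \left(-4\right) 2\right) 7 = \left(-2 + 8 \cdot 2\right) 7 = \left(-2 + 16\right) 7 = 14 \cdot 7 = 98$)
$j \left(68 + t{\left(7 \right)}\right) = 98 \left(68 + \left(1 + 7\right)^{2}\right) = 98 \left(68 + 8^{2}\right) = 98 \left(68 + 64\right) = 98 \cdot 132 = 12936$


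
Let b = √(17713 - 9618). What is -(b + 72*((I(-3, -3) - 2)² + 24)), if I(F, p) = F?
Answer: -3528 - √8095 ≈ -3618.0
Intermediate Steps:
b = √8095 ≈ 89.972
-(b + 72*((I(-3, -3) - 2)² + 24)) = -(√8095 + 72*((-3 - 2)² + 24)) = -(√8095 + 72*((-5)² + 24)) = -(√8095 + 72*(25 + 24)) = -(√8095 + 72*49) = -(√8095 + 3528) = -(3528 + √8095) = -3528 - √8095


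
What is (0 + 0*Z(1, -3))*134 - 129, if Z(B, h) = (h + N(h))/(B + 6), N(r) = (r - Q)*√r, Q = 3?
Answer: -129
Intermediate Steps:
N(r) = √r*(-3 + r) (N(r) = (r - 1*3)*√r = (r - 3)*√r = (-3 + r)*√r = √r*(-3 + r))
Z(B, h) = (h + √h*(-3 + h))/(6 + B) (Z(B, h) = (h + √h*(-3 + h))/(B + 6) = (h + √h*(-3 + h))/(6 + B))
(0 + 0*Z(1, -3))*134 - 129 = (0 + 0*((-3 + √(-3)*(-3 - 3))/(6 + 1)))*134 - 129 = (0 + 0*((-3 + (I*√3)*(-6))/7))*134 - 129 = (0 + 0*((-3 - 6*I*√3)/7))*134 - 129 = (0 + 0*(-3/7 - 6*I*√3/7))*134 - 129 = (0 + 0)*134 - 129 = 0*134 - 129 = 0 - 129 = -129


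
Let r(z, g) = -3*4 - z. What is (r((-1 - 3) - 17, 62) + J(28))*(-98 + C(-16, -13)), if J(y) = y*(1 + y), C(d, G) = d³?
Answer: -3443274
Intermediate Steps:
r(z, g) = -12 - z
(r((-1 - 3) - 17, 62) + J(28))*(-98 + C(-16, -13)) = ((-12 - ((-1 - 3) - 17)) + 28*(1 + 28))*(-98 + (-16)³) = ((-12 - (-4 - 17)) + 28*29)*(-98 - 4096) = ((-12 - 1*(-21)) + 812)*(-4194) = ((-12 + 21) + 812)*(-4194) = (9 + 812)*(-4194) = 821*(-4194) = -3443274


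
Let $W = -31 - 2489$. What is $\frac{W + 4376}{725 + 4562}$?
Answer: $\frac{1856}{5287} \approx 0.35105$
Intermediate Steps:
$W = -2520$
$\frac{W + 4376}{725 + 4562} = \frac{-2520 + 4376}{725 + 4562} = \frac{1856}{5287}$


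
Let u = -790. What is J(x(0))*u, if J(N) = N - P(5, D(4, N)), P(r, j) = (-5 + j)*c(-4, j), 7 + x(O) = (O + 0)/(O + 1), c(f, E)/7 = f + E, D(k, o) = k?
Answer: 5530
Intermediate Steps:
c(f, E) = 7*E + 7*f (c(f, E) = 7*(f + E) = 7*(E + f) = 7*E + 7*f)
x(O) = -7 + O/(1 + O) (x(O) = -7 + (O + 0)/(O + 1) = -7 + O/(1 + O))
P(r, j) = (-28 + 7*j)*(-5 + j) (P(r, j) = (-5 + j)*(7*j + 7*(-4)) = (-5 + j)*(7*j - 28) = (-5 + j)*(-28 + 7*j) = (-28 + 7*j)*(-5 + j))
J(N) = N (J(N) = N - 7*(-5 + 4)*(-4 + 4) = N - 7*(-1)*0 = N - 1*0 = N + 0 = N)
J(x(0))*u = ((-7 - 6*0)/(1 + 0))*(-790) = ((-7 + 0)/1)*(-790) = (1*(-7))*(-790) = -7*(-790) = 5530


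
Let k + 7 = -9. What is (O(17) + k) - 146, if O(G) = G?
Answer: -145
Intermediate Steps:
k = -16 (k = -7 - 9 = -16)
(O(17) + k) - 146 = (17 - 16) - 146 = 1 - 146 = -145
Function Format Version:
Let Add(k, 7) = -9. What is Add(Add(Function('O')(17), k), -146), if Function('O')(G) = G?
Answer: -145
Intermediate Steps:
k = -16 (k = Add(-7, -9) = -16)
Add(Add(Function('O')(17), k), -146) = Add(Add(17, -16), -146) = Add(1, -146) = -145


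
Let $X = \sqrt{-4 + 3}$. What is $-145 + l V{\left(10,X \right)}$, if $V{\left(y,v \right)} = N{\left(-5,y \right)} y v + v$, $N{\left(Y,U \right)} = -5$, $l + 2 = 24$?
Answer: $-145 - 1078 i \approx -145.0 - 1078.0 i$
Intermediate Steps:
$l = 22$ ($l = -2 + 24 = 22$)
$X = i$ ($X = \sqrt{-1} = i \approx 1.0 i$)
$V{\left(y,v \right)} = v - 5 v y$ ($V{\left(y,v \right)} = - 5 y v + v = - 5 v y + v = v - 5 v y$)
$-145 + l V{\left(10,X \right)} = -145 + 22 i \left(1 - 50\right) = -145 + 22 i \left(-49\right) = -145 + 22 \left(- 49 i\right) = -145 - 1078 i$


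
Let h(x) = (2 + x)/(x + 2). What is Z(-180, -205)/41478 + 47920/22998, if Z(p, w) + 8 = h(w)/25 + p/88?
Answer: 182177935001/87441845700 ≈ 2.0834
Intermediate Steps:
h(x) = 1 (h(x) = (2 + x)/(2 + x) = 1)
Z(p, w) = -199/25 + p/88 (Z(p, w) = -8 + (1/25 + p/88) = -199/25 + p/88)
Z(-180, -205)/41478 + 47920/22998 = (-199/25 + (1/88)*(-180))/41478 + 47920/22998 = (-199/25 - 45/22)*(1/41478) + 47920*(1/22998) = -5503/550*1/41478 + 23960/11499 = -5503/22812900 + 23960/11499 = 182177935001/87441845700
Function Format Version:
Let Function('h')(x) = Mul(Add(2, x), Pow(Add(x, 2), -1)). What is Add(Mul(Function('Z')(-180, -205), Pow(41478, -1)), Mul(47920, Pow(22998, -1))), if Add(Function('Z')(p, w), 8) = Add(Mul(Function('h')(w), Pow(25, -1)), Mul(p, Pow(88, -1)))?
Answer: Rational(182177935001, 87441845700) ≈ 2.0834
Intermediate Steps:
Function('h')(x) = 1 (Function('h')(x) = Mul(Add(2, x), Pow(Add(2, x), -1)) = 1)
Function('Z')(p, w) = Add(Rational(-199, 25), Mul(Rational(1, 88), p)) (Function('Z')(p, w) = Add(-8, Add(Mul(1, Pow(25, -1)), Mul(p, Pow(88, -1)))) = Add(-8, Add(Mul(1, Rational(1, 25)), Mul(p, Rational(1, 88)))) = Add(-8, Add(Rational(1, 25), Mul(Rational(1, 88), p))) = Add(Rational(-199, 25), Mul(Rational(1, 88), p)))
Add(Mul(Function('Z')(-180, -205), Pow(41478, -1)), Mul(47920, Pow(22998, -1))) = Add(Mul(Add(Rational(-199, 25), Mul(Rational(1, 88), -180)), Pow(41478, -1)), Mul(47920, Pow(22998, -1))) = Add(Mul(Add(Rational(-199, 25), Rational(-45, 22)), Rational(1, 41478)), Mul(47920, Rational(1, 22998))) = Add(Mul(Rational(-5503, 550), Rational(1, 41478)), Rational(23960, 11499)) = Add(Rational(-5503, 22812900), Rational(23960, 11499)) = Rational(182177935001, 87441845700)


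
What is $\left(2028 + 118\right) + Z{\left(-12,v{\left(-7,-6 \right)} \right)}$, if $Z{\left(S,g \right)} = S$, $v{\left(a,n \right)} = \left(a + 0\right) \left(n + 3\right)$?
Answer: $2134$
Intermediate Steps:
$v{\left(a,n \right)} = a \left(3 + n\right)$
$\left(2028 + 118\right) + Z{\left(-12,v{\left(-7,-6 \right)} \right)} = \left(2028 + 118\right) - 12 = 2146 - 12 = 2134$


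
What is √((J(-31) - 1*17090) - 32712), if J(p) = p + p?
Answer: 2*I*√12466 ≈ 223.3*I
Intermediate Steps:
J(p) = 2*p
√((J(-31) - 1*17090) - 32712) = √((2*(-31) - 1*17090) - 32712) = √((-62 - 17090) - 32712) = √(-17152 - 32712) = √(-49864) = 2*I*√12466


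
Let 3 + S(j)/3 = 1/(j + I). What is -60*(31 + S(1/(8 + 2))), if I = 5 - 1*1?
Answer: -55920/41 ≈ -1363.9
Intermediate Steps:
I = 4 (I = 5 - 1 = 4)
S(j) = -9 + 3/(4 + j) (S(j) = -9 + 3/(j + 4) = -9 + 3/(4 + j))
-60*(31 + S(1/(8 + 2))) = -60*(31 + 3*(-11 - 3/(8 + 2))/(4 + 1/(8 + 2))) = -60*(31 + 3*(-11 - 3/10)/(4 + 1/10)) = -60*(31 + 3*(-11 - 3*⅒)/(4 + ⅒)) = -60*(31 + 3*(-11 - 3/10)/(41/10)) = -60*(31 + 3*(10/41)*(-113/10)) = -60*(31 - 339/41) = -60*932/41 = -55920/41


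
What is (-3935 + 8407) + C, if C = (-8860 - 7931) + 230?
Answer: -12089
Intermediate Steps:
C = -16561 (C = -16791 + 230 = -16561)
(-3935 + 8407) + C = (-3935 + 8407) - 16561 = 4472 - 16561 = -12089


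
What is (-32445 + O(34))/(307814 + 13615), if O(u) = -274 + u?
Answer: -10895/107143 ≈ -0.10169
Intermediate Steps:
(-32445 + O(34))/(307814 + 13615) = (-32445 + (-274 + 34))/(307814 + 13615) = (-32445 - 240)/321429 = -32685*1/321429 = -10895/107143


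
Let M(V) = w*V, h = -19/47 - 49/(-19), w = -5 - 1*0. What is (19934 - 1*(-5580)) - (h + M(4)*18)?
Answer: 23103540/893 ≈ 25872.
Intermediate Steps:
w = -5 (w = -5 + 0 = -5)
h = 1942/893 (h = -19*1/47 - 49*(-1/19) = -19/47 + 49/19 = 1942/893 ≈ 2.1747)
M(V) = -5*V
(19934 - 1*(-5580)) - (h + M(4)*18) = (19934 - 1*(-5580)) - (1942/893 - 5*4*18) = (19934 + 5580) - (1942/893 - 20*18) = 25514 - (1942/893 - 360) = 25514 - 1*(-319538/893) = 25514 + 319538/893 = 23103540/893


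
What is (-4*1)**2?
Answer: 16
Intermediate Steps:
(-4*1)**2 = (-4)**2 = 16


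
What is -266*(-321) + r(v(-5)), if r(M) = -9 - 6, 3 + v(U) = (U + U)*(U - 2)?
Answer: 85371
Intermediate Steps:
v(U) = -3 + 2*U*(-2 + U) (v(U) = -3 + (U + U)*(U - 2) = -3 + (2*U)*(-2 + U) = -3 + 2*U*(-2 + U))
r(M) = -15
-266*(-321) + r(v(-5)) = -266*(-321) - 15 = 85386 - 15 = 85371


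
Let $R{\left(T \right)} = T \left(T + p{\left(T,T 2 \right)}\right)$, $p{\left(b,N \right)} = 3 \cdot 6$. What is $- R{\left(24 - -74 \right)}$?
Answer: $-11368$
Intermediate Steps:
$p{\left(b,N \right)} = 18$
$R{\left(T \right)} = T \left(18 + T\right)$ ($R{\left(T \right)} = T \left(T + 18\right) = T \left(18 + T\right)$)
$- R{\left(24 - -74 \right)} = - \left(24 - -74\right) \left(18 + \left(24 - -74\right)\right) = - \left(24 + 74\right) \left(18 + \left(24 + 74\right)\right) = - 98 \left(18 + 98\right) = - 98 \cdot 116 = \left(-1\right) 11368 = -11368$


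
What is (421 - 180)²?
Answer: 58081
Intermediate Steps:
(421 - 180)² = 241² = 58081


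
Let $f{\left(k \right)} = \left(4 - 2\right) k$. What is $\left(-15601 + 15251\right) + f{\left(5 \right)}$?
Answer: $-340$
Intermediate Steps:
$f{\left(k \right)} = 2 k$
$\left(-15601 + 15251\right) + f{\left(5 \right)} = \left(-15601 + 15251\right) + 2 \cdot 5 = -350 + 10 = -340$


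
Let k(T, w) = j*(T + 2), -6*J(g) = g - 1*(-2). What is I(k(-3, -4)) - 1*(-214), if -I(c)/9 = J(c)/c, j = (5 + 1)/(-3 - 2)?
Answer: 218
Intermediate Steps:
J(g) = -⅓ - g/6 (J(g) = -(g - 1*(-2))/6 = -(g + 2)/6 = -(2 + g)/6 = -⅓ - g/6)
j = -6/5 (j = 6/(-5) = 6*(-⅕) = -6/5 ≈ -1.2000)
k(T, w) = -12/5 - 6*T/5 (k(T, w) = -6*(T + 2)/5 = -6*(2 + T)/5 = -12/5 - 6*T/5)
I(c) = -9*(-⅓ - c/6)/c
I(k(-3, -4)) - 1*(-214) = (3/2 + 3/(-12/5 - 6/5*(-3))) - 1*(-214) = (3/2 + 3/(-12/5 + 18/5)) + 214 = (3/2 + 3/(6/5)) + 214 = (3/2 + 3*(⅚)) + 214 = (3/2 + 5/2) + 214 = 4 + 214 = 218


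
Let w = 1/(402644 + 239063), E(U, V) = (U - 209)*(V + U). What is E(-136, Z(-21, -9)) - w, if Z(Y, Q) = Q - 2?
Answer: 32544170504/641707 ≈ 50715.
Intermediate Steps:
Z(Y, Q) = -2 + Q
E(U, V) = (-209 + U)*(U + V)
w = 1/641707 ≈ 1.5583e-6
E(-136, Z(-21, -9)) - w = ((-136)² - 209*(-136) - 209*(-2 - 9) - 136*(-2 - 9)) - 1*1/641707 = (18496 + 28424 - 209*(-11) - 136*(-11)) - 1/641707 = (18496 + 28424 + 2299 + 1496) - 1/641707 = 50715 - 1/641707 = 32544170504/641707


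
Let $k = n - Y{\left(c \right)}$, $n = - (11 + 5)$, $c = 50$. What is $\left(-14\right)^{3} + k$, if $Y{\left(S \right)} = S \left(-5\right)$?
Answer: $-2510$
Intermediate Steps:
$Y{\left(S \right)} = - 5 S$
$n = -16$ ($n = \left(-1\right) 16 = -16$)
$k = 234$ ($k = -16 - \left(-5\right) 50 = -16 - -250 = -16 + 250 = 234$)
$\left(-14\right)^{3} + k = \left(-14\right)^{3} + 234 = -2744 + 234 = -2510$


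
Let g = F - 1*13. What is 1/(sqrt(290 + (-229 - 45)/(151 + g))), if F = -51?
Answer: sqrt(542793)/12478 ≈ 0.059044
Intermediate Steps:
g = -64 (g = -51 - 1*13 = -51 - 13 = -64)
1/(sqrt(290 + (-229 - 45)/(151 + g))) = 1/(sqrt(290 + (-229 - 45)/(151 - 64))) = 1/(sqrt(290 - 274/87)) = 1/(sqrt(24956/87)) = 1/(2*sqrt(542793)/87) = sqrt(542793)/12478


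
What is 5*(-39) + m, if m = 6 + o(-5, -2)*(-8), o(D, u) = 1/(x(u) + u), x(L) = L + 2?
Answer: -185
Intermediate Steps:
x(L) = 2 + L
o(D, u) = 1/(2 + 2*u) (o(D, u) = 1/((2 + u) + u) = 1/(2 + 2*u))
m = 10 (m = 6 + (1/(2*(1 - 2)))*(-8) = 6 + ((1/2)/(-1))*(-8) = 6 + ((1/2)*(-1))*(-8) = 6 - 1/2*(-8) = 6 + 4 = 10)
5*(-39) + m = 5*(-39) + 10 = -195 + 10 = -185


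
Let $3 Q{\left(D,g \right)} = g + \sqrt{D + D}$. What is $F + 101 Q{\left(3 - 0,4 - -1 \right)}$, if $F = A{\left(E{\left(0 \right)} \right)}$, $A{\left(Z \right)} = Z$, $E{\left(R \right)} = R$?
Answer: $\frac{505}{3} + \frac{101 \sqrt{6}}{3} \approx 250.8$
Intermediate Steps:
$Q{\left(D,g \right)} = \frac{g}{3} + \frac{\sqrt{2} \sqrt{D}}{3}$ ($Q{\left(D,g \right)} = \frac{g + \sqrt{D + D}}{3} = \frac{g + \sqrt{2 D}}{3} = \frac{g + \sqrt{2} \sqrt{D}}{3} = \frac{g}{3} + \frac{\sqrt{2} \sqrt{D}}{3}$)
$F = 0$
$F + 101 Q{\left(3 - 0,4 - -1 \right)} = 0 + 101 \left(\frac{4 - -1}{3} + \frac{\sqrt{2} \sqrt{3 - 0}}{3}\right) = 0 + 101 \left(\frac{4 + 1}{3} + \frac{\sqrt{2} \sqrt{3 + 0}}{3}\right) = 0 + 101 \left(\frac{1}{3} \cdot 5 + \frac{\sqrt{2} \sqrt{3}}{3}\right) = 0 + 101 \left(\frac{5}{3} + \frac{\sqrt{6}}{3}\right) = 0 + \left(\frac{505}{3} + \frac{101 \sqrt{6}}{3}\right) = \frac{505}{3} + \frac{101 \sqrt{6}}{3}$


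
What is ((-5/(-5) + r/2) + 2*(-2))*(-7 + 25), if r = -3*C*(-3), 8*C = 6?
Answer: 27/4 ≈ 6.7500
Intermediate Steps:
C = ¾ (C = (⅛)*6 = ¾ ≈ 0.75000)
r = 27/4 (r = -3*¾*(-3) = -9/4*(-3) = 27/4 ≈ 6.7500)
((-5/(-5) + r/2) + 2*(-2))*(-7 + 25) = ((-5/(-5) + (27/4)/2) + 2*(-2))*(-7 + 25) = ((-5*(-⅕) + (27/4)*(½)) - 4)*18 = ((1 + 27/8) - 4)*18 = (35/8 - 4)*18 = (3/8)*18 = 27/4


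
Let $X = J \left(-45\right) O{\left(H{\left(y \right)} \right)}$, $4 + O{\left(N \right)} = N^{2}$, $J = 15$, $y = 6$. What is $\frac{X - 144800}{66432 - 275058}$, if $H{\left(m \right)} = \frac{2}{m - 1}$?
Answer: $\frac{6464}{9483} \approx 0.68164$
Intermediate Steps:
$H{\left(m \right)} = \frac{2}{-1 + m}$ ($H{\left(m \right)} = \frac{2}{m - 1} = \frac{2}{-1 + m}$)
$O{\left(N \right)} = -4 + N^{2}$
$X = 2592$ ($X = 15 \left(-45\right) \left(-4 + \left(\frac{2}{-1 + 6}\right)^{2}\right) = - 675 \left(-4 + \left(\frac{2}{5}\right)^{2}\right) = - 675 \left(-4 + \frac{4}{25}\right) = \left(-675\right) \left(- \frac{96}{25}\right) = 2592$)
$\frac{X - 144800}{66432 - 275058} = \frac{2592 - 144800}{66432 - 275058} = - \frac{142208}{-208626} = \left(-142208\right) \left(- \frac{1}{208626}\right) = \frac{6464}{9483}$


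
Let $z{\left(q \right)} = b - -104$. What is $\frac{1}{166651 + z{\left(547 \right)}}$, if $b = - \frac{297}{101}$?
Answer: $\frac{101}{16841958} \approx 5.9969 \cdot 10^{-6}$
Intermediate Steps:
$b = - \frac{297}{101}$ ($b = \left(-297\right) \frac{1}{101} = - \frac{297}{101} \approx -2.9406$)
$z{\left(q \right)} = \frac{10207}{101}$ ($z{\left(q \right)} = - \frac{297}{101} - -104 = - \frac{297}{101} + 104 = \frac{10207}{101}$)
$\frac{1}{166651 + z{\left(547 \right)}} = \frac{1}{166651 + \frac{10207}{101}} = \frac{1}{\frac{16841958}{101}} = \frac{101}{16841958}$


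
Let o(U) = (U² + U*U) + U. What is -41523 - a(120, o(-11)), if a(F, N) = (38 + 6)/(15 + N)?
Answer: -5107351/123 ≈ -41523.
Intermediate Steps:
o(U) = U + 2*U² (o(U) = (U² + U²) + U = 2*U² + U = U + 2*U²)
a(F, N) = 44/(15 + N)
-41523 - a(120, o(-11)) = -41523 - 44/(15 - 11*(1 + 2*(-11))) = -41523 - 44/(15 - 11*(1 - 22)) = -41523 - 44/(15 - 11*(-21)) = -41523 - 44/(15 + 231) = -41523 - 44/246 = -41523 - 1*22/123 = -41523 - 22/123 = -5107351/123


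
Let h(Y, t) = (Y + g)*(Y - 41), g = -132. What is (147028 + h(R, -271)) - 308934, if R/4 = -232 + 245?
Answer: -162786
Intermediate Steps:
R = 52 (R = 4*(-232 + 245) = 4*13 = 52)
h(Y, t) = (-132 + Y)*(-41 + Y) (h(Y, t) = (Y - 132)*(Y - 41) = (-132 + Y)*(-41 + Y))
(147028 + h(R, -271)) - 308934 = (147028 + (5412 + 52² - 173*52)) - 308934 = (147028 + (5412 + 2704 - 8996)) - 308934 = (147028 - 880) - 308934 = 146148 - 308934 = -162786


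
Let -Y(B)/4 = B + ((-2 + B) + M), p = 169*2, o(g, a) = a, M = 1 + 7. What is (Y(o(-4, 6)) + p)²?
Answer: 70756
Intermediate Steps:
M = 8
p = 338
Y(B) = -24 - 8*B (Y(B) = -4*(B + ((-2 + B) + 8)) = -4*(B + (6 + B)) = -4*(6 + 2*B) = -24 - 8*B)
(Y(o(-4, 6)) + p)² = ((-24 - 8*6) + 338)² = ((-24 - 48) + 338)² = (-72 + 338)² = 266² = 70756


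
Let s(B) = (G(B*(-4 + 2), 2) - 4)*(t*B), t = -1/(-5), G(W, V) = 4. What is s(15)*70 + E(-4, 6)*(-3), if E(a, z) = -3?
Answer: 9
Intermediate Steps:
t = 1/5 (t = -1*(-1/5) = 1/5 ≈ 0.20000)
s(B) = 0 (s(B) = (4 - 4)*(B/5) = 0*(B/5) = 0)
s(15)*70 + E(-4, 6)*(-3) = 0*70 - 3*(-3) = 0 + 9 = 9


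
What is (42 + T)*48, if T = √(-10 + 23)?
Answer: 2016 + 48*√13 ≈ 2189.1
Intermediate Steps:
T = √13 ≈ 3.6056
(42 + T)*48 = (42 + √13)*48 = 2016 + 48*√13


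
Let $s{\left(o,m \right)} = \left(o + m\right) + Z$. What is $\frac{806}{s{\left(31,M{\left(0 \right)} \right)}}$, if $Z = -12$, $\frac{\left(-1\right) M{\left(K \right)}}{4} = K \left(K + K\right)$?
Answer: $\frac{806}{19} \approx 42.421$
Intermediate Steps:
$M{\left(K \right)} = - 8 K^{2}$ ($M{\left(K \right)} = - 4 K \left(K + K\right) = - 4 K 2 K = - 4 \cdot 2 K^{2} = - 8 K^{2}$)
$s{\left(o,m \right)} = -12 + m + o$ ($s{\left(o,m \right)} = \left(o + m\right) - 12 = \left(m + o\right) - 12 = -12 + m + o$)
$\frac{806}{s{\left(31,M{\left(0 \right)} \right)}} = \frac{806}{-12 - 8 \cdot 0^{2} + 31} = \frac{806}{-12 - 0 + 31} = \frac{806}{-12 + 0 + 31} = \frac{806}{19}$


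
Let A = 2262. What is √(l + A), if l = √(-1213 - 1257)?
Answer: √(2262 + I*√2470) ≈ 47.563 + 0.5225*I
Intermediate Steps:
l = I*√2470 (l = √(-2470) = I*√2470 ≈ 49.699*I)
√(l + A) = √(I*√2470 + 2262) = √(2262 + I*√2470)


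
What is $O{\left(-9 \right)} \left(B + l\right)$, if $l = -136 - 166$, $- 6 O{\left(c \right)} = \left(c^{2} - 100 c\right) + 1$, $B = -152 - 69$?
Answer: $\frac{256793}{3} \approx 85598.0$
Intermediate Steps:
$B = -221$ ($B = -152 - 69 = -221$)
$O{\left(c \right)} = - \frac{1}{6} - \frac{c^{2}}{6} + \frac{50 c}{3}$ ($O{\left(c \right)} = - \frac{\left(c^{2} - 100 c\right) + 1}{6} = - \frac{1 + c^{2} - 100 c}{6} = - \frac{1}{6} - \frac{c^{2}}{6} + \frac{50 c}{3}$)
$l = -302$ ($l = -136 - 166 = -302$)
$O{\left(-9 \right)} \left(B + l\right) = \left(- \frac{1}{6} - \frac{\left(-9\right)^{2}}{6} + \frac{50}{3} \left(-9\right)\right) \left(-221 - 302\right) = \left(- \frac{1}{6} - \frac{27}{2} - 150\right) \left(-523\right) = \left(- \frac{491}{3}\right) \left(-523\right) = \frac{256793}{3}$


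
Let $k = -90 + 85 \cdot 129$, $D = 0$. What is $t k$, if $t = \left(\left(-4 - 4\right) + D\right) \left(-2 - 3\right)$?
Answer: $435000$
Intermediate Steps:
$t = 40$ ($t = \left(\left(-4 - 4\right) + 0\right) \left(-2 - 3\right) = \left(-8 + 0\right) \left(-5\right) = \left(-8\right) \left(-5\right) = 40$)
$k = 10875$ ($k = -90 + 10965 = 10875$)
$t k = 40 \cdot 10875 = 435000$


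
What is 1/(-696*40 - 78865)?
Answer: -1/106705 ≈ -9.3716e-6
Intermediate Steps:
1/(-696*40 - 78865) = 1/(-27840 - 78865) = 1/(-106705) = -1/106705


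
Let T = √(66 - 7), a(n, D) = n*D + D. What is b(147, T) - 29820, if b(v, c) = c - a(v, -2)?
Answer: -29524 + √59 ≈ -29516.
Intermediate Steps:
a(n, D) = D + D*n (a(n, D) = D*n + D = D + D*n)
T = √59 ≈ 7.6811
b(v, c) = 2 + c + 2*v (b(v, c) = c - (-2)*(1 + v) = c - (-2 - 2*v) = c + (2 + 2*v) = 2 + c + 2*v)
b(147, T) - 29820 = (2 + √59 + 2*147) - 29820 = (2 + √59 + 294) - 29820 = (296 + √59) - 29820 = -29524 + √59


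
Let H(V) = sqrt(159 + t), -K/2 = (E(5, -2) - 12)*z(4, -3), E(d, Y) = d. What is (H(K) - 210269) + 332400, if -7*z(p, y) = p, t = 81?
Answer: 122131 + 4*sqrt(15) ≈ 1.2215e+5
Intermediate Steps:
z(p, y) = -p/7
K = -8 (K = -2*(5 - 12)*(-1/7*4) = -(-14)*(-4)/7 = -2*4 = -8)
H(V) = 4*sqrt(15) (H(V) = sqrt(159 + 81) = sqrt(240) = 4*sqrt(15))
(H(K) - 210269) + 332400 = (4*sqrt(15) - 210269) + 332400 = (-210269 + 4*sqrt(15)) + 332400 = 122131 + 4*sqrt(15)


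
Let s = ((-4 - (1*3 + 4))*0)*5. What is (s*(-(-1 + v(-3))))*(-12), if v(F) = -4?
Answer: 0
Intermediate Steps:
s = 0 (s = ((-4 - (3 + 4))*0)*5 = ((-4 - 1*7)*0)*5 = ((-4 - 7)*0)*5 = -11*0*5 = 0*5 = 0)
(s*(-(-1 + v(-3))))*(-12) = (0*(-(-1 - 4)))*(-12) = (0*(-1*(-5)))*(-12) = (0*5)*(-12) = 0*(-12) = 0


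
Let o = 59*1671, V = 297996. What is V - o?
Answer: 199407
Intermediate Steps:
o = 98589
V - o = 297996 - 1*98589 = 297996 - 98589 = 199407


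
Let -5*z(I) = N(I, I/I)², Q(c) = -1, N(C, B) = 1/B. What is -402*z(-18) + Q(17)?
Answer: 397/5 ≈ 79.400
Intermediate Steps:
z(I) = -⅕ (z(I) = -(1/(I/I))²/5 = -(1/1)²/5 = -⅕*1² = -⅕*1 = -⅕)
-402*z(-18) + Q(17) = -402*(-⅕) - 1 = 402/5 - 1 = 397/5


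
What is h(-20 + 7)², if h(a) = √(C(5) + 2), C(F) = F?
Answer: 7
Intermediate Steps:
h(a) = √7 (h(a) = √(5 + 2) = √7)
h(-20 + 7)² = (√7)² = 7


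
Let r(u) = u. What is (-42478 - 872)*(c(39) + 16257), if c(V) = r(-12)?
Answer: -704220750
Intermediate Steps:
c(V) = -12
(-42478 - 872)*(c(39) + 16257) = (-42478 - 872)*(-12 + 16257) = -43350*16245 = -704220750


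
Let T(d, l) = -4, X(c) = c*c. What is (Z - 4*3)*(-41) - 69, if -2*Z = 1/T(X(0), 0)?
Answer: 3343/8 ≈ 417.88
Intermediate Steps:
X(c) = c²
Z = ⅛ (Z = -1/(2*(-4)) = -(-1)/(2*4) = -½*(-¼) = ⅛ ≈ 0.12500)
(Z - 4*3)*(-41) - 69 = (⅛ - 4*3)*(-41) - 69 = (⅛ - 12)*(-41) - 69 = -95/8*(-41) - 69 = 3895/8 - 69 = 3343/8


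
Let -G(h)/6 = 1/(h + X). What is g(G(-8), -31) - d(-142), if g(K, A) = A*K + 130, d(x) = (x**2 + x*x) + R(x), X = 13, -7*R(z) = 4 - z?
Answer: -1404898/35 ≈ -40140.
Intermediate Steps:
R(z) = -4/7 + z/7 (R(z) = -(4 - z)/7 = -4/7 + z/7)
G(h) = -6/(13 + h) (G(h) = -6/(h + 13) = -6/(13 + h))
d(x) = -4/7 + 2*x**2 + x/7 (d(x) = (x**2 + x*x) + (-4/7 + x/7) = (x**2 + x**2) + (-4/7 + x/7) = 2*x**2 + (-4/7 + x/7) = -4/7 + 2*x**2 + x/7)
g(K, A) = 130 + A*K
g(G(-8), -31) - d(-142) = (130 - (-186)/(13 - 8)) - (-4/7 + 2*(-142)**2 + (1/7)*(-142)) = (130 - (-186)/5) - (-4/7 + 2*20164 - 142/7) = (130 - (-186)/5) - (-4/7 + 40328 - 142/7) = (130 - 31*(-6/5)) - 1*282150/7 = (130 + 186/5) - 282150/7 = 836/5 - 282150/7 = -1404898/35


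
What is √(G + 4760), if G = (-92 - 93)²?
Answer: √38985 ≈ 197.45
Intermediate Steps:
G = 34225 (G = (-185)² = 34225)
√(G + 4760) = √(34225 + 4760) = √38985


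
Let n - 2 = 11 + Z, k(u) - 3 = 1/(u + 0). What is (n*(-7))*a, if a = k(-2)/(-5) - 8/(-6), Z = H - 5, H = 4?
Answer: -70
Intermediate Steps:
k(u) = 3 + 1/u (k(u) = 3 + 1/(u + 0) = 3 + 1/u)
Z = -1 (Z = 4 - 5 = -1)
a = ⅚ (a = (3 + 1/(-2))/(-5) - 8/(-6) = (3 - ½)*(-⅕) - 8*(-⅙) = (5/2)*(-⅕) + 4/3 = -½ + 4/3 = ⅚ ≈ 0.83333)
n = 12 (n = 2 + (11 - 1) = 2 + 10 = 12)
(n*(-7))*a = (12*(-7))*(⅚) = -84*⅚ = -70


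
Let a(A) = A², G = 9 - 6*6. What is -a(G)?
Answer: -729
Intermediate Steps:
G = -27 (G = 9 - 36 = -27)
-a(G) = -1*(-27)² = -1*729 = -729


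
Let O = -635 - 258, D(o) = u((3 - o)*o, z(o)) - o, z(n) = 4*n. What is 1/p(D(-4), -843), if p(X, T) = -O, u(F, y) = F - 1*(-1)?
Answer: 1/893 ≈ 0.0011198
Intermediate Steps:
u(F, y) = 1 + F (u(F, y) = F + 1 = 1 + F)
D(o) = 1 - o + o*(3 - o) (D(o) = (1 + (3 - o)*o) - o = (1 + o*(3 - o)) - o = 1 - o + o*(3 - o))
O = -893
p(X, T) = 893 (p(X, T) = -1*(-893) = 893)
1/p(D(-4), -843) = 1/893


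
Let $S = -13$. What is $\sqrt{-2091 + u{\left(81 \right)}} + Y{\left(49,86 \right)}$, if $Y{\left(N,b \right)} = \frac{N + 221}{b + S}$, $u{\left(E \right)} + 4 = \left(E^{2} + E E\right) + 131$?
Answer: $\frac{270}{73} + \sqrt{11158} \approx 109.33$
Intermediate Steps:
$u{\left(E \right)} = 127 + 2 E^{2}$ ($u{\left(E \right)} = -4 + \left(\left(E^{2} + E E\right) + 131\right) = -4 + \left(\left(E^{2} + E^{2}\right) + 131\right) = -4 + \left(2 E^{2} + 131\right) = -4 + \left(131 + 2 E^{2}\right) = 127 + 2 E^{2}$)
$Y{\left(N,b \right)} = \frac{221 + N}{-13 + b}$ ($Y{\left(N,b \right)} = \frac{N + 221}{b - 13} = \frac{221 + N}{-13 + b}$)
$\sqrt{-2091 + u{\left(81 \right)}} + Y{\left(49,86 \right)} = \sqrt{-2091 + \left(127 + 2 \cdot 81^{2}\right)} + \frac{221 + 49}{-13 + 86} = \sqrt{-2091 + \left(127 + 2 \cdot 6561\right)} + \frac{1}{73} \cdot 270 = \sqrt{-2091 + \left(127 + 13122\right)} + \frac{1}{73} \cdot 270 = \sqrt{-2091 + 13249} + \frac{270}{73} = \sqrt{11158} + \frac{270}{73} = \frac{270}{73} + \sqrt{11158}$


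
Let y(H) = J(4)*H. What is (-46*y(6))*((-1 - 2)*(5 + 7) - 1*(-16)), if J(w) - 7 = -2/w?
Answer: 35880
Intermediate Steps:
J(w) = 7 - 2/w
y(H) = 13*H/2 (y(H) = (7 - 2/4)*H = (7 - 2*¼)*H = (7 - ½)*H = 13*H/2)
(-46*y(6))*((-1 - 2)*(5 + 7) - 1*(-16)) = (-299*6)*((-1 - 2)*(5 + 7) - 1*(-16)) = (-46*39)*(-3*12 + 16) = -1794*(-36 + 16) = -1794*(-20) = 35880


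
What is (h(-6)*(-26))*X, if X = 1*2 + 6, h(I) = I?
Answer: 1248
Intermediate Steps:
X = 8 (X = 2 + 6 = 8)
(h(-6)*(-26))*X = -6*(-26)*8 = 156*8 = 1248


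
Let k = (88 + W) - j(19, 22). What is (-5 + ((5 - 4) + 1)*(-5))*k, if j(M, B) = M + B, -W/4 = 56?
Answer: 2655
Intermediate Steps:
W = -224 (W = -4*56 = -224)
j(M, B) = B + M
k = -177 (k = (88 - 224) - (22 + 19) = -136 - 1*41 = -136 - 41 = -177)
(-5 + ((5 - 4) + 1)*(-5))*k = (-5 + ((5 - 4) + 1)*(-5))*(-177) = (-5 + (1 + 1)*(-5))*(-177) = (-5 + 2*(-5))*(-177) = (-5 - 10)*(-177) = -15*(-177) = 2655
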